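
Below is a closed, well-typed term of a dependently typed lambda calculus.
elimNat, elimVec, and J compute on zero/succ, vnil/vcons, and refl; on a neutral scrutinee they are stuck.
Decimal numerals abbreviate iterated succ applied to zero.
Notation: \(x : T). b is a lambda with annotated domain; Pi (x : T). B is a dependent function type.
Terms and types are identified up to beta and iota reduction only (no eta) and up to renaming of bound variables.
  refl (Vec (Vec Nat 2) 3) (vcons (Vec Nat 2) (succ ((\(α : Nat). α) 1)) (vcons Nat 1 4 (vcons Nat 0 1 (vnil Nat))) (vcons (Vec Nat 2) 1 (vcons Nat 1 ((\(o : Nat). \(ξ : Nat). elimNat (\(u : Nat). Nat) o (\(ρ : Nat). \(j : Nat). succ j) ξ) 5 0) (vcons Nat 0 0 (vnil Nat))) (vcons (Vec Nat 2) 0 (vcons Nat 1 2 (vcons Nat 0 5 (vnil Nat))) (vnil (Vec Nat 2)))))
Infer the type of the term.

inferred type:
  Eq (Vec (Vec Nat 2) 3) (vcons (Vec Nat 2) 2 (vcons Nat 1 4 (vcons Nat 0 1 (vnil Nat))) (vcons (Vec Nat 2) 1 (vcons Nat 1 5 (vcons Nat 0 0 (vnil Nat))) (vcons (Vec Nat 2) 0 (vcons Nat 1 2 (vcons Nat 0 5 (vnil Nat))) (vnil (Vec Nat 2))))) (vcons (Vec Nat 2) 2 (vcons Nat 1 4 (vcons Nat 0 1 (vnil Nat))) (vcons (Vec Nat 2) 1 (vcons Nat 1 5 (vcons Nat 0 0 (vnil Nat))) (vcons (Vec Nat 2) 0 (vcons Nat 1 2 (vcons Nat 0 5 (vnil Nat))) (vnil (Vec Nat 2)))))


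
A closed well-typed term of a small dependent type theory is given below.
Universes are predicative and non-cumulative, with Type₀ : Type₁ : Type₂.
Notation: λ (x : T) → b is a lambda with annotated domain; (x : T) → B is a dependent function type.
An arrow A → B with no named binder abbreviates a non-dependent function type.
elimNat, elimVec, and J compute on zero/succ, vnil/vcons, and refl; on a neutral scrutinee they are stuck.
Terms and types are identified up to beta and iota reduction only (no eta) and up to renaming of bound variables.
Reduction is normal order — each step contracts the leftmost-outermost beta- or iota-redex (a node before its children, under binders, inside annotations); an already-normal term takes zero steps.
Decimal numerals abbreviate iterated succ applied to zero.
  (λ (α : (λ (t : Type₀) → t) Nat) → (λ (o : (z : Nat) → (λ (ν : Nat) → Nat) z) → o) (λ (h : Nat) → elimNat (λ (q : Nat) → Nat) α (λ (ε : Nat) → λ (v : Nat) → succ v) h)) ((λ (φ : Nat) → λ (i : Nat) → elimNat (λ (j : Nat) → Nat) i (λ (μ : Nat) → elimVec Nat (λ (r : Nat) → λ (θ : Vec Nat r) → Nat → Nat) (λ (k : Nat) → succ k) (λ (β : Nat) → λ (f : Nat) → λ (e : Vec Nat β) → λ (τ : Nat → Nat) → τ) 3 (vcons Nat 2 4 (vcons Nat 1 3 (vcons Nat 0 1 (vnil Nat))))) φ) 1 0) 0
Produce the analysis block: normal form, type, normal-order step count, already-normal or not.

resulting normal form:
  1
inferred type:
  Nat
reduction steps (normal order): 26
already normal: no
first redex: a beta-redex


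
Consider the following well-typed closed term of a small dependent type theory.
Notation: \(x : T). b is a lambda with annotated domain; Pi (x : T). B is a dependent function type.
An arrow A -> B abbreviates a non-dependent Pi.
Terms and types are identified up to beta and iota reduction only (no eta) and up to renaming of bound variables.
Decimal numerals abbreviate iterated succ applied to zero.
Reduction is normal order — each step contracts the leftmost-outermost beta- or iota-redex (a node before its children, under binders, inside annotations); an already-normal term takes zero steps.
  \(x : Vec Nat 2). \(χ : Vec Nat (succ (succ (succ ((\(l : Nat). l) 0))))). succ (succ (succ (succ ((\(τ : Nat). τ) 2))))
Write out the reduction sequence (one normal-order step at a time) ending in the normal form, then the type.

normal-order reduction:
  \(x : Vec Nat 2). \(χ : Vec Nat (succ (succ (succ ((\(l : Nat). l) 0))))). succ (succ (succ (succ ((\(τ : Nat). τ) 2))))
  ~> \(x : Vec Nat 2). \(χ : Vec Nat 3). succ (succ (succ (succ ((\(l : Nat). l) 2))))
  ~> \(x : Vec Nat 2). \(χ : Vec Nat 3). 6
the term's type:
  Vec Nat 2 -> Vec Nat 3 -> Nat


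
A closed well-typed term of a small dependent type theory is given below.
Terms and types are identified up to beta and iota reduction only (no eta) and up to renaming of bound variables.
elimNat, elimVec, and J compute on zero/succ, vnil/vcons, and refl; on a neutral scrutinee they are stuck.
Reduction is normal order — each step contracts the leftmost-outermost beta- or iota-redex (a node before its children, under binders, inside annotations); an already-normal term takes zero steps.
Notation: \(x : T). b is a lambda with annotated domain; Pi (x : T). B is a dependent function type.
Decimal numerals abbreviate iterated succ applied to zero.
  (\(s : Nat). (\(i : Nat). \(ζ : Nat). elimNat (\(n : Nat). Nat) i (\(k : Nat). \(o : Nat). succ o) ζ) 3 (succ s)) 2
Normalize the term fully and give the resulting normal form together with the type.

normal form:
  6
the term's type:
  Nat
observation: 13 normal-order steps separate the term from its normal form.


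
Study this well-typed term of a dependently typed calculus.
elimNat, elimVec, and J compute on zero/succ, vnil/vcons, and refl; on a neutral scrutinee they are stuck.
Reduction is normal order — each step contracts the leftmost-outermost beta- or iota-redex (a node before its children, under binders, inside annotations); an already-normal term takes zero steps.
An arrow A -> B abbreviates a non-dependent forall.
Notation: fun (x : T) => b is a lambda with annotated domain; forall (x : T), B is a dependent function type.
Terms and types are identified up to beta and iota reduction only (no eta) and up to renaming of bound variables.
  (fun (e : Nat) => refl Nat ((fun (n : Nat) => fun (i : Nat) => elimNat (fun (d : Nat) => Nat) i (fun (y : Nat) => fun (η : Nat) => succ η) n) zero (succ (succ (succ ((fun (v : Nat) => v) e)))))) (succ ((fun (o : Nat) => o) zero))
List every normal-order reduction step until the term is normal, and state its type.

reduction (normal order):
  (fun (e : Nat) => refl Nat ((fun (n : Nat) => fun (i : Nat) => elimNat (fun (d : Nat) => Nat) i (fun (y : Nat) => fun (η : Nat) => succ η) n) zero (succ (succ (succ ((fun (v : Nat) => v) e)))))) (succ ((fun (o : Nat) => o) zero))
  ~> refl Nat ((fun (e : Nat) => fun (n : Nat) => elimNat (fun (i : Nat) => Nat) n (fun (d : Nat) => fun (y : Nat) => succ y) e) zero (succ (succ (succ ((fun (η : Nat) => η) (succ ((fun (v : Nat) => v) zero)))))))
  ~> refl Nat ((fun (e : Nat) => elimNat (fun (n : Nat) => Nat) e (fun (i : Nat) => fun (d : Nat) => succ d) zero) (succ (succ (succ ((fun (y : Nat) => y) (succ ((fun (η : Nat) => η) zero)))))))
  ~> refl Nat (elimNat (fun (e : Nat) => Nat) (succ (succ (succ ((fun (n : Nat) => n) (succ ((fun (i : Nat) => i) zero)))))) (fun (d : Nat) => fun (y : Nat) => succ y) zero)
  ~> refl Nat (succ (succ (succ ((fun (e : Nat) => e) (succ ((fun (n : Nat) => n) zero))))))
  ~> refl Nat (succ (succ (succ (succ ((fun (e : Nat) => e) zero)))))
  ~> refl Nat (succ (succ (succ (succ zero))))
inferred type:
  Eq Nat (succ (succ (succ (succ zero)))) (succ (succ (succ (succ zero))))


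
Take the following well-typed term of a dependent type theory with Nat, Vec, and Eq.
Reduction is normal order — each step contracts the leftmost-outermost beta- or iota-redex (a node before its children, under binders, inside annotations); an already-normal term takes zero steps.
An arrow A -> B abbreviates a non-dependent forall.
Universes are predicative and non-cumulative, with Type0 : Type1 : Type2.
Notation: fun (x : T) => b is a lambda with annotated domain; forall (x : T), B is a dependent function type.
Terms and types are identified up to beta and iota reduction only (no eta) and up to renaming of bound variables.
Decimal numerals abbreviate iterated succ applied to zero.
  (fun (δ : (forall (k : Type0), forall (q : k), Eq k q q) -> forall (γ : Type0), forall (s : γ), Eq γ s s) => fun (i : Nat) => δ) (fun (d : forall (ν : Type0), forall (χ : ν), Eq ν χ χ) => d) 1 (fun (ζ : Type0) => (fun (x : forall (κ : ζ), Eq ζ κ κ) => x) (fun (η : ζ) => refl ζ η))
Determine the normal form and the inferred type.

normal form:
  fun (δ : Type0) => fun (k : δ) => refl δ k
the term's type:
  forall (δ : Type0), forall (k : δ), Eq δ k k
observation: reduction starts at a beta-redex, and 4 normal-order steps reach the normal form.


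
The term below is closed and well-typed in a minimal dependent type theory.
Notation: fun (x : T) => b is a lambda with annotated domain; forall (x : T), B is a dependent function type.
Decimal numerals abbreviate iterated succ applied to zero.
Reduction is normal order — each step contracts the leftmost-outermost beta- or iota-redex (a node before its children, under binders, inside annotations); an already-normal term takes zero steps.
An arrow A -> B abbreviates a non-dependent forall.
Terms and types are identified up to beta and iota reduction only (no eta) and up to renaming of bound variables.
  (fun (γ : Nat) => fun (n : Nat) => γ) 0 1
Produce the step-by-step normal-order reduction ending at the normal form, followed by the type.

reduction (normal order):
  (fun (γ : Nat) => fun (n : Nat) => γ) 0 1
  ~> (fun (γ : Nat) => 0) 1
  ~> 0
inferred type:
  Nat


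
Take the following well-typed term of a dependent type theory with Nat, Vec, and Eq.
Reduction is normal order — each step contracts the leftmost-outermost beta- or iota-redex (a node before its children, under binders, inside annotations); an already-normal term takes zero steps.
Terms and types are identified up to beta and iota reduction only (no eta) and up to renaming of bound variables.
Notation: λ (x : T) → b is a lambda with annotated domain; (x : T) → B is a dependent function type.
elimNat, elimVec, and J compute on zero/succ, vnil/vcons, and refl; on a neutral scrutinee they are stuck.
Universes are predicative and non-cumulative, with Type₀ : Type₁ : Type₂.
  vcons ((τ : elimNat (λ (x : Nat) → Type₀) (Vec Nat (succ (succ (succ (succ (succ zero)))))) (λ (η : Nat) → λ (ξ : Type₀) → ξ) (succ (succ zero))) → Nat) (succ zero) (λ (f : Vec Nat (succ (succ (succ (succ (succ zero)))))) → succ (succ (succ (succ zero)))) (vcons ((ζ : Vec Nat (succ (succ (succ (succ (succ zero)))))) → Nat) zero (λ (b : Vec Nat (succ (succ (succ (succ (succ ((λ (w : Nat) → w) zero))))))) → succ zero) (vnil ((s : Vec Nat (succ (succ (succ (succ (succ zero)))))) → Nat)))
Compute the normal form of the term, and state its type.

resulting normal form:
  vcons ((τ : Vec Nat (succ (succ (succ (succ (succ zero)))))) → Nat) (succ zero) (λ (x : Vec Nat (succ (succ (succ (succ (succ zero)))))) → succ (succ (succ (succ zero)))) (vcons ((η : Vec Nat (succ (succ (succ (succ (succ zero)))))) → Nat) zero (λ (ξ : Vec Nat (succ (succ (succ (succ (succ zero)))))) → succ zero) (vnil ((f : Vec Nat (succ (succ (succ (succ (succ zero)))))) → Nat)))
type:
  Vec ((τ : Vec Nat (succ (succ (succ (succ (succ zero)))))) → Nat) (succ (succ zero))
observation: the first redex contracted is an elimNat iota-redex; the normal form is reached in 8 normal-order steps.


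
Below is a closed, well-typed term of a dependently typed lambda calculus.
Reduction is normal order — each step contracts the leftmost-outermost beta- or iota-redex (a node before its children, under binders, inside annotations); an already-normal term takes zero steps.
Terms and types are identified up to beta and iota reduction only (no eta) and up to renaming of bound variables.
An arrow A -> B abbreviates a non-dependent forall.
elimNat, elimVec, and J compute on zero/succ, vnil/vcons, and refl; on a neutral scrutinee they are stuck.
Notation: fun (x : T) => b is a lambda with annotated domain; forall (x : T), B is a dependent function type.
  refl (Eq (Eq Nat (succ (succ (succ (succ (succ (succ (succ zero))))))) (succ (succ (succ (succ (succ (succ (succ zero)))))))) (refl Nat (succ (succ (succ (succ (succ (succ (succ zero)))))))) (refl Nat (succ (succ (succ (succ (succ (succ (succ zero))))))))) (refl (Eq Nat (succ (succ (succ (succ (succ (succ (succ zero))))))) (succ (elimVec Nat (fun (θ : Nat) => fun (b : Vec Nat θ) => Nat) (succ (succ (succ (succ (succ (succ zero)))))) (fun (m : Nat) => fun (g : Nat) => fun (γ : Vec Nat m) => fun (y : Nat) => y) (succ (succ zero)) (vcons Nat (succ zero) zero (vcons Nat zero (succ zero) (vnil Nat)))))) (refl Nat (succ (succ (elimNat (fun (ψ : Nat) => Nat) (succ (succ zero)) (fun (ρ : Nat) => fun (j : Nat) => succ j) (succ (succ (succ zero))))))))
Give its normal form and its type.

normal form:
  refl (Eq (Eq Nat (succ (succ (succ (succ (succ (succ (succ zero))))))) (succ (succ (succ (succ (succ (succ (succ zero)))))))) (refl Nat (succ (succ (succ (succ (succ (succ (succ zero)))))))) (refl Nat (succ (succ (succ (succ (succ (succ (succ zero))))))))) (refl (Eq Nat (succ (succ (succ (succ (succ (succ (succ zero))))))) (succ (succ (succ (succ (succ (succ (succ zero)))))))) (refl Nat (succ (succ (succ (succ (succ (succ (succ zero)))))))))
type:
  Eq (Eq (Eq Nat (succ (succ (succ (succ (succ (succ (succ zero))))))) (succ (succ (succ (succ (succ (succ (succ zero)))))))) (refl Nat (succ (succ (succ (succ (succ (succ (succ zero)))))))) (refl Nat (succ (succ (succ (succ (succ (succ (succ zero))))))))) (refl (Eq Nat (succ (succ (succ (succ (succ (succ (succ zero))))))) (succ (succ (succ (succ (succ (succ (succ zero)))))))) (refl Nat (succ (succ (succ (succ (succ (succ (succ zero))))))))) (refl (Eq Nat (succ (succ (succ (succ (succ (succ (succ zero))))))) (succ (succ (succ (succ (succ (succ (succ zero)))))))) (refl Nat (succ (succ (succ (succ (succ (succ (succ zero)))))))))
observation: contracting an elimVec iota-redex first, the term normalizes in 21 steps.


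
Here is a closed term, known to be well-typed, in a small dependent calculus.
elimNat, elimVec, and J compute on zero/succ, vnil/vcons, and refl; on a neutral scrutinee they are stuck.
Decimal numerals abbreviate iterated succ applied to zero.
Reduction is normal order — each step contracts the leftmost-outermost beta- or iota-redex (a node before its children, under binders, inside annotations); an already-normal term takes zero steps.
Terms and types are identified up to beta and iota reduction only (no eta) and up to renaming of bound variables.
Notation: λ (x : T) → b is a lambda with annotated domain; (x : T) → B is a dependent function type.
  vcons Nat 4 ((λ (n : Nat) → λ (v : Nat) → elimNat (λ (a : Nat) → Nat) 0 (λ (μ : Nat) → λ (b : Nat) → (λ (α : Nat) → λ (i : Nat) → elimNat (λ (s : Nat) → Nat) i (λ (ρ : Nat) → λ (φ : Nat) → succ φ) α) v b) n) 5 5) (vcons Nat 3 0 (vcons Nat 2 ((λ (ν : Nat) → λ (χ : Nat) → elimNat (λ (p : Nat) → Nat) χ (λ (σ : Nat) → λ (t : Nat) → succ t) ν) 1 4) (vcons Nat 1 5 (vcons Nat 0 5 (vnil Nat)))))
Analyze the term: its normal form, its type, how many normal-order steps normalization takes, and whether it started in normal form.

resulting normal form:
  vcons Nat 4 25 (vcons Nat 3 0 (vcons Nat 2 5 (vcons Nat 1 5 (vcons Nat 0 5 (vnil Nat)))))
the term's type:
  Vec Nat 5
steps to reach normal form (normal order): 114
started in normal form: no
first redex: a beta-redex


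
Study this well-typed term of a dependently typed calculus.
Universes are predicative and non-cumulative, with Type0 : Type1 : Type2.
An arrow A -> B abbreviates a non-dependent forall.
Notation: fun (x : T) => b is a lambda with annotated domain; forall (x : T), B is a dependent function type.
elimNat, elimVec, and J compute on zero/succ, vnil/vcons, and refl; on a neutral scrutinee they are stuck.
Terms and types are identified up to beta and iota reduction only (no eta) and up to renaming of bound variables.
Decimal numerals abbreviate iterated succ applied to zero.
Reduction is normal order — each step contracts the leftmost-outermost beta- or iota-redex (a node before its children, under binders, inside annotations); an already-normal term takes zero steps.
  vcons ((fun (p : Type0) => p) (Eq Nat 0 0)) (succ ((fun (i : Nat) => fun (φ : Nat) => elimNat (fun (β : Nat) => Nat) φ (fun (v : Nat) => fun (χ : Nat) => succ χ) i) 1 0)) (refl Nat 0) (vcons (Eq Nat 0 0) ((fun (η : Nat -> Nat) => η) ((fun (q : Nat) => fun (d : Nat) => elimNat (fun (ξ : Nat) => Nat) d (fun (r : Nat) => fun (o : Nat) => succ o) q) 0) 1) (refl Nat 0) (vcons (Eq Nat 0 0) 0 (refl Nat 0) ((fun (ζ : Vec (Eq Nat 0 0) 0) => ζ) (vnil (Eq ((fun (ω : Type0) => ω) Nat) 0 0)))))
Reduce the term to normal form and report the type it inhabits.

normal form:
  vcons (Eq Nat 0 0) 2 (refl Nat 0) (vcons (Eq Nat 0 0) 1 (refl Nat 0) (vcons (Eq Nat 0 0) 0 (refl Nat 0) (vnil (Eq Nat 0 0))))
type:
  Vec (Eq Nat 0 0) 3
observation: contracting a beta-redex first, the term normalizes in 13 steps.


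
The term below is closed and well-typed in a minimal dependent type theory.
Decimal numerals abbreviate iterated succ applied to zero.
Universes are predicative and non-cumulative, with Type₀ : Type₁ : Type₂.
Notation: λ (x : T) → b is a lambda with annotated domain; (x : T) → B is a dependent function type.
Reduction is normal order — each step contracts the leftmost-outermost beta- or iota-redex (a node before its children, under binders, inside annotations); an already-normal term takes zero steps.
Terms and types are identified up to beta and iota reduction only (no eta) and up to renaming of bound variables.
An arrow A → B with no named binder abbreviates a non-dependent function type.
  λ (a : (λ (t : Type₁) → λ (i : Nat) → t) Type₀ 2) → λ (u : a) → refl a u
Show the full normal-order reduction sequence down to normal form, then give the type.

reduction (normal order):
  λ (a : (λ (t : Type₁) → λ (i : Nat) → t) Type₀ 2) → λ (u : a) → refl a u
  ~> λ (a : (λ (t : Nat) → Type₀) 2) → λ (i : a) → refl a i
  ~> λ (a : Type₀) → λ (t : a) → refl a t
inferred type:
  (a : Type₀) → (t : a) → Eq a t t


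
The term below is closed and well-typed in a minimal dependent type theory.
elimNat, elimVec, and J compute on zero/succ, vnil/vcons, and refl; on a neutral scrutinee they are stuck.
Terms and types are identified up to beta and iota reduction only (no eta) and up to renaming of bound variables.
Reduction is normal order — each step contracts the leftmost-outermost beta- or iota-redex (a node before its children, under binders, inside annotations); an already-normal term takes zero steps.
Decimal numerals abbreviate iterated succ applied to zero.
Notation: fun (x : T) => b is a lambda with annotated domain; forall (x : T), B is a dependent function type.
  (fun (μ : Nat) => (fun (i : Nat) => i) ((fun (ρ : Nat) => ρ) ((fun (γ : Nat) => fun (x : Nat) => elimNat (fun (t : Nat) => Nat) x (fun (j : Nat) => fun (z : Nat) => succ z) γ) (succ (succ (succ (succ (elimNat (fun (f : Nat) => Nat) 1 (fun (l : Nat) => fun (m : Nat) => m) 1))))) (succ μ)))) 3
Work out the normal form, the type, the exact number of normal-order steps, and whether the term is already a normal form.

reduced normal form:
  9
the term's type:
  Nat
reduction steps (normal order): 25
started in normal form: no
first contracted redex: a beta-redex


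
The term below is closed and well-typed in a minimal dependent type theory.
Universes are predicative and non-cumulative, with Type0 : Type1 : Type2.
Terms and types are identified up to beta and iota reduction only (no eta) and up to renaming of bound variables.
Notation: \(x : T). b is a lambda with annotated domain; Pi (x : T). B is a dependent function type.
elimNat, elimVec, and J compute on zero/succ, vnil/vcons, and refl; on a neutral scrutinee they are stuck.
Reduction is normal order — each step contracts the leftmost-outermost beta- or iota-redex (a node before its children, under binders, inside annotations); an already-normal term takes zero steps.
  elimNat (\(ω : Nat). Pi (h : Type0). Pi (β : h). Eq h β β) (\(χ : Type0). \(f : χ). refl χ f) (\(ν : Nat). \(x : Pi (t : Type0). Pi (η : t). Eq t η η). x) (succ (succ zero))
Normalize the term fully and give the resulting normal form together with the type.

resulting normal form:
  \(ω : Type0). \(h : ω). refl ω h
the term's type:
  Pi (ω : Type0). Pi (h : ω). Eq ω h h


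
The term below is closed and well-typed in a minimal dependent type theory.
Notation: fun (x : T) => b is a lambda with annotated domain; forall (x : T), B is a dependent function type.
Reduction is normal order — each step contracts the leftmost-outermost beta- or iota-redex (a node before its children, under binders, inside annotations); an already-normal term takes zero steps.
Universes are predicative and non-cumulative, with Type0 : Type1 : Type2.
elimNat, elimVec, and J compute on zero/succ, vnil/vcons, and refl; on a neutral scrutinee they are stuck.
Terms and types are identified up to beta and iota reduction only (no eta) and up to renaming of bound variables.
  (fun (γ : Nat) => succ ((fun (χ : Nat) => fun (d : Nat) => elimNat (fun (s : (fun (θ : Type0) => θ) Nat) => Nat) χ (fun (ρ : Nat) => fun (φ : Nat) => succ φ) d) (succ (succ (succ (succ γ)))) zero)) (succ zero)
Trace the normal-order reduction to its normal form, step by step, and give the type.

normal-order reduction:
  (fun (γ : Nat) => succ ((fun (χ : Nat) => fun (d : Nat) => elimNat (fun (s : (fun (θ : Type0) => θ) Nat) => Nat) χ (fun (ρ : Nat) => fun (φ : Nat) => succ φ) d) (succ (succ (succ (succ γ)))) zero)) (succ zero)
  ~> succ ((fun (γ : Nat) => fun (χ : Nat) => elimNat (fun (d : (fun (s : Type0) => s) Nat) => Nat) γ (fun (θ : Nat) => fun (ρ : Nat) => succ ρ) χ) (succ (succ (succ (succ (succ zero))))) zero)
  ~> succ ((fun (γ : Nat) => elimNat (fun (χ : (fun (d : Type0) => d) Nat) => Nat) (succ (succ (succ (succ (succ zero))))) (fun (s : Nat) => fun (θ : Nat) => succ θ) γ) zero)
  ~> succ (elimNat (fun (γ : (fun (χ : Type0) => χ) Nat) => Nat) (succ (succ (succ (succ (succ zero))))) (fun (d : Nat) => fun (s : Nat) => succ s) zero)
  ~> succ (succ (succ (succ (succ (succ zero)))))
type:
  Nat


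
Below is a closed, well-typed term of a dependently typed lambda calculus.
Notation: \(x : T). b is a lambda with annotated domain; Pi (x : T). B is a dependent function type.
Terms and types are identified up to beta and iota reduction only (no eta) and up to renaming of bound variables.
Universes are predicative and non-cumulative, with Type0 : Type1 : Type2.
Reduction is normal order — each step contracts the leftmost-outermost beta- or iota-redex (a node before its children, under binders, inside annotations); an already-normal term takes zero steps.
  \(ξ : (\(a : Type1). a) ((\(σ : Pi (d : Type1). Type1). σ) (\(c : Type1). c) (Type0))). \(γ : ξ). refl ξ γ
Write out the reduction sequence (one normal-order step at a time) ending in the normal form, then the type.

normal-order reduction:
  \(ξ : (\(a : Type1). a) ((\(σ : Pi (d : Type1). Type1). σ) (\(c : Type1). c) (Type0))). \(γ : ξ). refl ξ γ
  ~> \(ξ : (\(a : Pi (σ : Type1). Type1). a) (\(d : Type1). d) (Type0)). \(c : ξ). refl ξ c
  ~> \(ξ : (\(a : Type1). a) (Type0)). \(σ : ξ). refl ξ σ
  ~> \(ξ : Type0). \(a : ξ). refl ξ a
the term's type:
  Pi (ξ : Type0). Pi (a : ξ). Eq ξ a a


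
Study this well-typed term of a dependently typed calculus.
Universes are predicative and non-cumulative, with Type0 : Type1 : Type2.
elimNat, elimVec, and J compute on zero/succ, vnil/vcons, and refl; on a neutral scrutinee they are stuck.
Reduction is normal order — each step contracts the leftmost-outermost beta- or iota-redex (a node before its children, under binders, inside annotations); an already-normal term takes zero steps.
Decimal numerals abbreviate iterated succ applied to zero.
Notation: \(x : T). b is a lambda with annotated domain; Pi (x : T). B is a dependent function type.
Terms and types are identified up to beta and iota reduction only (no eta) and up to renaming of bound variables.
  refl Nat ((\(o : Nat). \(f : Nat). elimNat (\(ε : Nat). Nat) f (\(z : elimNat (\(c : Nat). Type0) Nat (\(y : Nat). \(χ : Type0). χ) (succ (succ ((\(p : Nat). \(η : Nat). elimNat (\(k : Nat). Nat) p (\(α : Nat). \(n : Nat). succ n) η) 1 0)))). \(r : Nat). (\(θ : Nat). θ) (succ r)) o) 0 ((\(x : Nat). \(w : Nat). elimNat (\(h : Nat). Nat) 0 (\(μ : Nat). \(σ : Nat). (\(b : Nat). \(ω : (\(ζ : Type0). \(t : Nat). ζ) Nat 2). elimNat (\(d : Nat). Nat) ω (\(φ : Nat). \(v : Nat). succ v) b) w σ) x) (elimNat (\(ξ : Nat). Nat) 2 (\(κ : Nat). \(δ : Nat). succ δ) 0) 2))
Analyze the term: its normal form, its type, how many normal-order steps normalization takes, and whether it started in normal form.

normal form:
  refl Nat 4
the term's type:
  Eq Nat 4 4
steps to reach normal form (normal order): 22
term was already normal: no
first contracted redex: a beta-redex


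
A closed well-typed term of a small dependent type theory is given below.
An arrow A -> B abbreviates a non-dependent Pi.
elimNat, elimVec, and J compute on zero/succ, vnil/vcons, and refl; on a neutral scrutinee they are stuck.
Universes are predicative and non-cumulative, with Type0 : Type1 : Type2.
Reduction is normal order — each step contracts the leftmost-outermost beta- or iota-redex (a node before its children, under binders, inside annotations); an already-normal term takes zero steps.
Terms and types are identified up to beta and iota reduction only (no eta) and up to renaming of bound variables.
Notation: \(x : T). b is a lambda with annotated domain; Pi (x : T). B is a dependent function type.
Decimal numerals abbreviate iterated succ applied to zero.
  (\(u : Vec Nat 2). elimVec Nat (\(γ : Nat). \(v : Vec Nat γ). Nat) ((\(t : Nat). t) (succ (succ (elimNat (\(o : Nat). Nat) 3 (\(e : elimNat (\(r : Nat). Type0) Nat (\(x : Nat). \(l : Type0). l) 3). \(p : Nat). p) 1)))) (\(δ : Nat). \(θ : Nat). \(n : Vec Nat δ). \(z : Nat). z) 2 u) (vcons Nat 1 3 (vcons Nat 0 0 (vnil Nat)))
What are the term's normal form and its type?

reduced normal form:
  5
the term's type:
  Nat
observation: 17 normal-order steps normalize the term, beginning with a beta-redex.


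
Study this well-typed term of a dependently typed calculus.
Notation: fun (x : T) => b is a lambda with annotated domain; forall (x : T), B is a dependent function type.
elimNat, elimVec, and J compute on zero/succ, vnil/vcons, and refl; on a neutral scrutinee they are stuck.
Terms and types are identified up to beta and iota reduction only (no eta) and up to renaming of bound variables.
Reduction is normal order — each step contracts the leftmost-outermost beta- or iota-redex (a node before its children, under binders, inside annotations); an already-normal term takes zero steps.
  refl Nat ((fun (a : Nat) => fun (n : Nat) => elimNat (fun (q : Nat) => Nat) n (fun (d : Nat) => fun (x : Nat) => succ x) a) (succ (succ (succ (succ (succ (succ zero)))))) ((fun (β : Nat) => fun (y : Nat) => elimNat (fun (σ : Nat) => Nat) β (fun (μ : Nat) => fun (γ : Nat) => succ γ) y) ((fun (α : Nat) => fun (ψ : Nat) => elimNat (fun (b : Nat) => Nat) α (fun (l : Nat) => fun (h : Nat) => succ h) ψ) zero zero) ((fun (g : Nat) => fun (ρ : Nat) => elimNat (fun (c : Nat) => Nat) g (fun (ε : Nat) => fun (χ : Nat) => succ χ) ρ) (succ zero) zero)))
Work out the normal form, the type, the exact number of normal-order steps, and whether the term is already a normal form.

resulting normal form:
  refl Nat (succ (succ (succ (succ (succ (succ (succ zero)))))))
the term's type:
  Eq Nat (succ (succ (succ (succ (succ (succ (succ zero))))))) (succ (succ (succ (succ (succ (succ (succ zero)))))))
reduction steps (normal order): 33
started in normal form: no
first redex: a beta-redex


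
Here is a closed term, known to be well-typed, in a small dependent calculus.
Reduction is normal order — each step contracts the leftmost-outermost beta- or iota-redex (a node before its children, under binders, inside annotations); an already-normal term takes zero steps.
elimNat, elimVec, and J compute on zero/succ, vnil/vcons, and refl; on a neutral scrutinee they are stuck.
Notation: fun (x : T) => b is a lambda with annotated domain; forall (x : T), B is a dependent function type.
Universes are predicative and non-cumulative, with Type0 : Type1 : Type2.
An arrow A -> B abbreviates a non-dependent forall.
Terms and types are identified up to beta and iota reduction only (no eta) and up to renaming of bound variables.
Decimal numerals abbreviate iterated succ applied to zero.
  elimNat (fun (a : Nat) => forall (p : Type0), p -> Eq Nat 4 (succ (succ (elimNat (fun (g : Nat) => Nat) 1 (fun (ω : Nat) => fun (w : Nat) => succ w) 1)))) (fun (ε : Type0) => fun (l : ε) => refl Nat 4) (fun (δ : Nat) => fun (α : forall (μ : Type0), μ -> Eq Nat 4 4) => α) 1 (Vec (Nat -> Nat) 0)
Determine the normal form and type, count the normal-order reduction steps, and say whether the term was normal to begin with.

normal form:
  fun (a : Vec (Nat -> Nat) 0) => refl Nat 4
the term's type:
  Vec (Nat -> Nat) 0 -> Eq Nat 4 4
steps to reach normal form (normal order): 5
term was already normal: no
first contracted redex: an elimNat iota-redex


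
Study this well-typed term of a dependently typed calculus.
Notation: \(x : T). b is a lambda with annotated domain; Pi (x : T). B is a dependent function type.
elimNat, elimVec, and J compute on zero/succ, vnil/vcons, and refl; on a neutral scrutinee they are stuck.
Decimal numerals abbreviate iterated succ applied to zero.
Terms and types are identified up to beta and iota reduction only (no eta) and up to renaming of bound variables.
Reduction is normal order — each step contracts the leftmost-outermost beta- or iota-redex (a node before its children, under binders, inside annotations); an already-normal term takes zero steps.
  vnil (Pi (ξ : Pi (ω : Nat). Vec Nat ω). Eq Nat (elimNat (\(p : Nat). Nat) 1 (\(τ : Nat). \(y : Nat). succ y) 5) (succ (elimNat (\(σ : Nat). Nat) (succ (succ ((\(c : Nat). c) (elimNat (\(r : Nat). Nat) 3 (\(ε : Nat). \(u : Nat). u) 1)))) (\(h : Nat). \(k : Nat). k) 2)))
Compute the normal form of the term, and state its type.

resulting normal form:
  vnil (Pi (ξ : Pi (ω : Nat). Vec Nat ω). Eq Nat 6 6)
the term's type:
  Vec (Pi (ξ : Pi (ω : Nat). Vec Nat ω). Eq Nat 6 6) 0
observation: 28 normal-order steps normalize the term, beginning with an elimNat iota-redex.


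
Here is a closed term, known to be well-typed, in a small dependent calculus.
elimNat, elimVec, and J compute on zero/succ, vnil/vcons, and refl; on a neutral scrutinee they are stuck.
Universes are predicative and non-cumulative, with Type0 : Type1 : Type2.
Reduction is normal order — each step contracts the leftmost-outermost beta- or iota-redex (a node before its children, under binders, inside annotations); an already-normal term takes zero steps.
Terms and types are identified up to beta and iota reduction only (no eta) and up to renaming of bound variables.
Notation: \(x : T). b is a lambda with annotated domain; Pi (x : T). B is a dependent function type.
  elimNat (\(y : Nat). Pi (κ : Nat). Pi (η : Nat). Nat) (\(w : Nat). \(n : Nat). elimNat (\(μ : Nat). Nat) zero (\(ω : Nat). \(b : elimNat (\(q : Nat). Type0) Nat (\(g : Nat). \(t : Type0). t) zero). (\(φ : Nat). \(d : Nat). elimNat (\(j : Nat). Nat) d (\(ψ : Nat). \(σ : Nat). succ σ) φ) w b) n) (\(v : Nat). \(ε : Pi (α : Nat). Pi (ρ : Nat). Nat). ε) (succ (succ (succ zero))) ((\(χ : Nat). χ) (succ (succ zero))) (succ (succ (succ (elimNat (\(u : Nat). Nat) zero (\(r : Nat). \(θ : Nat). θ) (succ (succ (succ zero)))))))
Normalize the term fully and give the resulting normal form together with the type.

normal form:
  succ (succ (succ (succ (succ (succ zero)))))
inferred type:
  Nat
observation: reduction starts at an elimNat iota-redex, and 73 normal-order steps reach the normal form.


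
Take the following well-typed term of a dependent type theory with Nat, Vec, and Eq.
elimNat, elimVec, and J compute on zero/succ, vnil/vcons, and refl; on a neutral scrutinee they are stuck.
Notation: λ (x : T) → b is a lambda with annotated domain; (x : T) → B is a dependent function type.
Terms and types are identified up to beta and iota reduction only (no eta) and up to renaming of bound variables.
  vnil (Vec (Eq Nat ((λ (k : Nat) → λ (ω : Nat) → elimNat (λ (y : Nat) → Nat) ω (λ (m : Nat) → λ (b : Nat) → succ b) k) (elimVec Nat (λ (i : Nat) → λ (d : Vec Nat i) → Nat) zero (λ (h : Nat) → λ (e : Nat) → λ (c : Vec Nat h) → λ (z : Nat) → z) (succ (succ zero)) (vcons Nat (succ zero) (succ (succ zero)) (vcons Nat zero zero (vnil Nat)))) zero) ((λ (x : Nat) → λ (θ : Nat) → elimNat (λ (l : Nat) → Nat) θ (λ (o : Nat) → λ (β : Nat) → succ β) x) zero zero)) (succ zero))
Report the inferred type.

the term's type:
  Vec (Vec (Eq Nat zero zero) (succ zero)) zero


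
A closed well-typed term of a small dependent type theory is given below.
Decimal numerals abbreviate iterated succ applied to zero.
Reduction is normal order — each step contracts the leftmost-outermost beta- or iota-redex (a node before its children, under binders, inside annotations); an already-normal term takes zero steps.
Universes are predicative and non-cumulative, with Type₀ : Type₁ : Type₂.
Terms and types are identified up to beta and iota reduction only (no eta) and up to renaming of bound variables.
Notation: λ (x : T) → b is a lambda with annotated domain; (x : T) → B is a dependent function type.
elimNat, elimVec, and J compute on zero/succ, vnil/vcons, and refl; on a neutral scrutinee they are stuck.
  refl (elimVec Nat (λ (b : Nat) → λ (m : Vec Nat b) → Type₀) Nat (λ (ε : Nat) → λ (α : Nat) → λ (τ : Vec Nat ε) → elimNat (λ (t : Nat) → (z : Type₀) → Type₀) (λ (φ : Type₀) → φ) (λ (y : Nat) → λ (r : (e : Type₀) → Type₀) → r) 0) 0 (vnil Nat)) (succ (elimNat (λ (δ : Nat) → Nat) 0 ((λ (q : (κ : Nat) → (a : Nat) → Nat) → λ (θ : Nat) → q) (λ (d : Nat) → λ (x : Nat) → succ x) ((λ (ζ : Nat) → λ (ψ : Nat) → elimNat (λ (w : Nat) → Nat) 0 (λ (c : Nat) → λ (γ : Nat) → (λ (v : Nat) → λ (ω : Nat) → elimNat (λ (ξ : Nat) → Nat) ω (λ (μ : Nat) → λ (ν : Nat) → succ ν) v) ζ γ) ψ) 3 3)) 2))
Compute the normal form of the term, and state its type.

normal form:
  refl Nat 3
the term's type:
  Eq Nat 3 3


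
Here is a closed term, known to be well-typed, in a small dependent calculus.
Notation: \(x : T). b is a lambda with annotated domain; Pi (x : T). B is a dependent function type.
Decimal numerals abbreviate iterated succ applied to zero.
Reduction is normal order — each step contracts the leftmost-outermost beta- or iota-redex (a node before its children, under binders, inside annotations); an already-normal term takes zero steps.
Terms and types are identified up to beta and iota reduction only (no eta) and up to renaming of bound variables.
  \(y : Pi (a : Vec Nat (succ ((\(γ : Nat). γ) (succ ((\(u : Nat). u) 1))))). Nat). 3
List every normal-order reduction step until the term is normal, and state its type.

normal-order reduction sequence:
  \(y : Pi (a : Vec Nat (succ ((\(γ : Nat). γ) (succ ((\(u : Nat). u) 1))))). Nat). 3
  ~> \(y : Pi (a : Vec Nat (succ (succ ((\(γ : Nat). γ) 1)))). Nat). 3
  ~> \(y : Pi (a : Vec Nat 3). Nat). 3
type:
  Pi (y : Pi (a : Vec Nat 3). Nat). Nat


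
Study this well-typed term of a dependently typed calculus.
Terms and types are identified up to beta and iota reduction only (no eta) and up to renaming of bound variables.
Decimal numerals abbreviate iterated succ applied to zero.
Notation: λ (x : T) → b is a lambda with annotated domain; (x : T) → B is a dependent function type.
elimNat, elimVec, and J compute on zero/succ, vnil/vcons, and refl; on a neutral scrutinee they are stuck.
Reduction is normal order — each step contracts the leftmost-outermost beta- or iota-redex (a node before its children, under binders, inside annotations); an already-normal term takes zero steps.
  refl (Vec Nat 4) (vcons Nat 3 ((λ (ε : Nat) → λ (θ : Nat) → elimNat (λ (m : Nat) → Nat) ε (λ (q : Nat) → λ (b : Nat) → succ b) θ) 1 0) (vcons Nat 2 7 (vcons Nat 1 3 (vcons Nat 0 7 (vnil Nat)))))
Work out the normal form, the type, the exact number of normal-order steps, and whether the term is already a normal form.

normal form:
  refl (Vec Nat 4) (vcons Nat 3 1 (vcons Nat 2 7 (vcons Nat 1 3 (vcons Nat 0 7 (vnil Nat)))))
the term's type:
  Eq (Vec Nat 4) (vcons Nat 3 1 (vcons Nat 2 7 (vcons Nat 1 3 (vcons Nat 0 7 (vnil Nat))))) (vcons Nat 3 1 (vcons Nat 2 7 (vcons Nat 1 3 (vcons Nat 0 7 (vnil Nat)))))
normal-order step count: 3
term was already normal: no
first redex: a beta-redex


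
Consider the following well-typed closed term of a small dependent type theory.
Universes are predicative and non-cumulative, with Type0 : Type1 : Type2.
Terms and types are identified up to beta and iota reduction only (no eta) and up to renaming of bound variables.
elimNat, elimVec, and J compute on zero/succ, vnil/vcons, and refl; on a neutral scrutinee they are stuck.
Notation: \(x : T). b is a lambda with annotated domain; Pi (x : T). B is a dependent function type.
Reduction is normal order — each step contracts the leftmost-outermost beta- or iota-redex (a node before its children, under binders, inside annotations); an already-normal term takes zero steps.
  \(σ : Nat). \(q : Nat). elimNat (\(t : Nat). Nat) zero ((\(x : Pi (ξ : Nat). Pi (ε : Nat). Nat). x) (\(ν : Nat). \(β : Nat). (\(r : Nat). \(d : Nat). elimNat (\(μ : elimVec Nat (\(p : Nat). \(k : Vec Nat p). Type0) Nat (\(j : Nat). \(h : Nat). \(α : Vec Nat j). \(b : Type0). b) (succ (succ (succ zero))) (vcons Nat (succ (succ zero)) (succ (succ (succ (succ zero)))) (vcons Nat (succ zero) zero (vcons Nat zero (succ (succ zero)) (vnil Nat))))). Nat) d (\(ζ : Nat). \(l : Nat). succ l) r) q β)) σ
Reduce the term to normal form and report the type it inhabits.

normal form:
  \(σ : Nat). \(q : Nat). elimNat (\(t : Nat). Nat) zero (\(x : Nat). \(ξ : Nat). elimNat (\(ε : Nat). Nat) ξ (\(ν : Nat). \(β : Nat). succ β) q) σ
inferred type:
  Pi (σ : Nat). Pi (q : Nat). Nat


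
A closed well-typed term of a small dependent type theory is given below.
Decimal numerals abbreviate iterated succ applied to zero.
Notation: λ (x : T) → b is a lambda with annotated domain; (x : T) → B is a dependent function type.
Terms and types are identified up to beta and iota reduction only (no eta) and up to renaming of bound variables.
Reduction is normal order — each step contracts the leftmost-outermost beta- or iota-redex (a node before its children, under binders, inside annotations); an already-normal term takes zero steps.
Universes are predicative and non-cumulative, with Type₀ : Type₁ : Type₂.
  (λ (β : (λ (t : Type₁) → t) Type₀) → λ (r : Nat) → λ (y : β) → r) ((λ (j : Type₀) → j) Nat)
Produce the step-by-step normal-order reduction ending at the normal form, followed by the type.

normal-order reduction sequence:
  (λ (β : (λ (t : Type₁) → t) Type₀) → λ (r : Nat) → λ (y : β) → r) ((λ (j : Type₀) → j) Nat)
  ~> λ (β : Nat) → λ (t : (λ (r : Type₀) → r) Nat) → β
  ~> λ (β : Nat) → λ (t : Nat) → β
the term's type:
  (β : Nat) → (t : Nat) → Nat


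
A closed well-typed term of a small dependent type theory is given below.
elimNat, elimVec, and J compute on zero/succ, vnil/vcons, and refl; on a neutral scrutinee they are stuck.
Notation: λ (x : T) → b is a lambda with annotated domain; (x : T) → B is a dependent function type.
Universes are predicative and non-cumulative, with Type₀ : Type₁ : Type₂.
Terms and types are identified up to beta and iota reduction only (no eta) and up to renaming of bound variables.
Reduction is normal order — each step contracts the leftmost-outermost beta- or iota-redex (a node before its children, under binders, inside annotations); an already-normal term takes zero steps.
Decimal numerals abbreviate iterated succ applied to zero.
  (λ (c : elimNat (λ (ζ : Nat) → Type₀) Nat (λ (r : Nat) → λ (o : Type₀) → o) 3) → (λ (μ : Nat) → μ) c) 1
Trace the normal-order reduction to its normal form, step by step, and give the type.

normal-order reduction sequence:
  (λ (c : elimNat (λ (ζ : Nat) → Type₀) Nat (λ (r : Nat) → λ (o : Type₀) → o) 3) → (λ (μ : Nat) → μ) c) 1
  ~> (λ (c : Nat) → c) 1
  ~> 1
inferred type:
  Nat
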